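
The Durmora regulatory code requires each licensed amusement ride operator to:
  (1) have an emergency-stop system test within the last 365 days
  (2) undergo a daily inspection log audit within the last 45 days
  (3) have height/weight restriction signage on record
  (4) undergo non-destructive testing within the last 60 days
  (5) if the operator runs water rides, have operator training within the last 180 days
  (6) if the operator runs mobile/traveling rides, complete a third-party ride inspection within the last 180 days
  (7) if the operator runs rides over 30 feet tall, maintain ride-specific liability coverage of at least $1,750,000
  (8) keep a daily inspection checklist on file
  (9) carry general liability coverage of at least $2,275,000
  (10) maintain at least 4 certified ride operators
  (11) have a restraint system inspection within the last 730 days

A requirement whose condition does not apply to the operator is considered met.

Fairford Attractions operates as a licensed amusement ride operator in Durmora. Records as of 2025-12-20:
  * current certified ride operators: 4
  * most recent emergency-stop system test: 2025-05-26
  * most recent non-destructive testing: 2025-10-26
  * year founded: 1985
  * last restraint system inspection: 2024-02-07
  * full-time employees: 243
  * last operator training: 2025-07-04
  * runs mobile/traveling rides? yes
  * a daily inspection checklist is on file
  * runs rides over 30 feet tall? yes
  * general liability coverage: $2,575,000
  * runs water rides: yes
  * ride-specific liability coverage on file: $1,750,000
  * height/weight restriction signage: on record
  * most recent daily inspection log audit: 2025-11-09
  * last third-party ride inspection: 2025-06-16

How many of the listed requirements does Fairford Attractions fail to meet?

1. emergency-stop system test 208 days ago vs limit 365 → met
2. daily inspection log audit 41 days ago vs limit 45 → met
3. height/weight restriction signage present → met
4. non-destructive testing 55 days ago vs limit 60 → met
5. condition 'runs water rides' holds; operator training 169 days ago vs limit 180 → met
6. condition 'runs mobile/traveling rides' holds; third-party ride inspection 187 days ago vs limit 180 → not met
7. condition 'runs rides over 30 feet tall' holds; ride-specific liability coverage $1,750,000 ≥ $1,750,000 → met
8. daily inspection checklist present → met
9. general liability coverage $2,575,000 ≥ $2,275,000 → met
10. certified ride operators 4 ≥ 4 → met
11. restraint system inspection 682 days ago vs limit 730 → met
Not met: 1 of 11

1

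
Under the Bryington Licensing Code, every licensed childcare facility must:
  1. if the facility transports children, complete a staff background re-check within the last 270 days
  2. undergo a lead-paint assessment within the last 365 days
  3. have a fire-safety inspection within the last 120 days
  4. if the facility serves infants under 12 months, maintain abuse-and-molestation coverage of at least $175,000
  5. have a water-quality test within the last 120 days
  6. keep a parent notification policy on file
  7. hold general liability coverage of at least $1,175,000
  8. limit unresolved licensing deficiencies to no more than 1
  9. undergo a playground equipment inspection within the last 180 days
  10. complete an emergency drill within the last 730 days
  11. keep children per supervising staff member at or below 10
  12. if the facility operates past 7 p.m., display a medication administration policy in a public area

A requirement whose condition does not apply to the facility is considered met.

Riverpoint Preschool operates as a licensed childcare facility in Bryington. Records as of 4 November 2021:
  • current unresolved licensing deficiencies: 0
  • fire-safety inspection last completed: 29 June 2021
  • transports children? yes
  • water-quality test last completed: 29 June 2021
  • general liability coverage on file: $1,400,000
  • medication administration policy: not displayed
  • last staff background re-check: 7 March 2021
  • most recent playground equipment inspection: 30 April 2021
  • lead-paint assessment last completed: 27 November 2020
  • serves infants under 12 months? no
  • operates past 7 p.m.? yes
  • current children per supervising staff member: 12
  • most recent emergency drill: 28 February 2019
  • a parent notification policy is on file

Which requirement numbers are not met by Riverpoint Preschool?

3, 5, 9, 10, 11, 12

1. condition 'transports children' holds; staff background re-check 242 days ago vs limit 270 → met
2. lead-paint assessment 342 days ago vs limit 365 → met
3. fire-safety inspection 128 days ago vs limit 120 → not met
4. condition 'serves infants under 12 months' does not hold → requirement n/a → met
5. water-quality test 128 days ago vs limit 120 → not met
6. parent notification policy present → met
7. general liability coverage $1,400,000 ≥ $1,175,000 → met
8. unresolved licensing deficiencies 0 ≤ 1 → met
9. playground equipment inspection 188 days ago vs limit 180 → not met
10. emergency drill 980 days ago vs limit 730 → not met
11. children per supervising staff member 12 > 10 → not met
12. condition 'operates past 7 p.m.' holds; medication administration policy absent → not met
Not met: 3, 5, 9, 10, 11, 12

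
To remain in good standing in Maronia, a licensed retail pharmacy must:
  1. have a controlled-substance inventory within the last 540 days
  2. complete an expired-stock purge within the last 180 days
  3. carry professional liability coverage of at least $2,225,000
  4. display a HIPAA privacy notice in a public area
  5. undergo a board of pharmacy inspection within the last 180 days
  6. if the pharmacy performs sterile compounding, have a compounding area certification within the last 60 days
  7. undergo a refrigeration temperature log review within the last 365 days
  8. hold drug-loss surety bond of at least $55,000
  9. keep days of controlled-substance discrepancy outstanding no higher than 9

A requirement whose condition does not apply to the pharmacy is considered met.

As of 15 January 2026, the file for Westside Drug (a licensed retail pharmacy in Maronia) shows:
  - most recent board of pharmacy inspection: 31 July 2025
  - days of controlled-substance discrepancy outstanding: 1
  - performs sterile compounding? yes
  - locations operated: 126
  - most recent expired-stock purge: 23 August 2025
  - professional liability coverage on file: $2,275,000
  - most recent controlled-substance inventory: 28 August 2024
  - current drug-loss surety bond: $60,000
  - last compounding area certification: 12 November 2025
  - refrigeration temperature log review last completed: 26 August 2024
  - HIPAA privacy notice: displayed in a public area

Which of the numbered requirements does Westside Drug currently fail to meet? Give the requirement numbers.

6, 7

1. controlled-substance inventory 505 days ago vs limit 540 → met
2. expired-stock purge 145 days ago vs limit 180 → met
3. professional liability coverage $2,275,000 ≥ $2,225,000 → met
4. HIPAA privacy notice present → met
5. board of pharmacy inspection 168 days ago vs limit 180 → met
6. condition 'performs sterile compounding' holds; compounding area certification 64 days ago vs limit 60 → not met
7. refrigeration temperature log review 507 days ago vs limit 365 → not met
8. drug-loss surety bond $60,000 ≥ $55,000 → met
9. days of controlled-substance discrepancy outstanding 1 ≤ 9 → met
Not met: 6, 7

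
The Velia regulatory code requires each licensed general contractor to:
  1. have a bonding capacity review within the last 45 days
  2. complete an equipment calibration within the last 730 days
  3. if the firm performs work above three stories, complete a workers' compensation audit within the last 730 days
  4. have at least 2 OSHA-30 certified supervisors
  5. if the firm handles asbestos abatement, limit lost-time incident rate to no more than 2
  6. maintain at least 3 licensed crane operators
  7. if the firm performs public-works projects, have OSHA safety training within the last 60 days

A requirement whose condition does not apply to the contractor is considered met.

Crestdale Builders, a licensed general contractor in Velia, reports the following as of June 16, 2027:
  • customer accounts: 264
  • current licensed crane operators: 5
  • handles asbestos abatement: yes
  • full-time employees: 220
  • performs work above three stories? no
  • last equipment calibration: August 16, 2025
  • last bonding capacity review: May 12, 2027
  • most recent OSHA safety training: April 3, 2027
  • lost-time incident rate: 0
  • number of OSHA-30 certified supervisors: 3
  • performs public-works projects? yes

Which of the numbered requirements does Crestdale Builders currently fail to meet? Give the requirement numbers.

1. bonding capacity review 35 days ago vs limit 45 → met
2. equipment calibration 669 days ago vs limit 730 → met
3. condition 'performs work above three stories' does not hold → requirement n/a → met
4. OSHA-30 certified supervisors 3 ≥ 2 → met
5. condition 'handles asbestos abatement' holds; lost-time incident rate 0 ≤ 2 → met
6. licensed crane operators 5 ≥ 3 → met
7. condition 'performs public-works projects' holds; OSHA safety training 74 days ago vs limit 60 → not met
Not met: 7

7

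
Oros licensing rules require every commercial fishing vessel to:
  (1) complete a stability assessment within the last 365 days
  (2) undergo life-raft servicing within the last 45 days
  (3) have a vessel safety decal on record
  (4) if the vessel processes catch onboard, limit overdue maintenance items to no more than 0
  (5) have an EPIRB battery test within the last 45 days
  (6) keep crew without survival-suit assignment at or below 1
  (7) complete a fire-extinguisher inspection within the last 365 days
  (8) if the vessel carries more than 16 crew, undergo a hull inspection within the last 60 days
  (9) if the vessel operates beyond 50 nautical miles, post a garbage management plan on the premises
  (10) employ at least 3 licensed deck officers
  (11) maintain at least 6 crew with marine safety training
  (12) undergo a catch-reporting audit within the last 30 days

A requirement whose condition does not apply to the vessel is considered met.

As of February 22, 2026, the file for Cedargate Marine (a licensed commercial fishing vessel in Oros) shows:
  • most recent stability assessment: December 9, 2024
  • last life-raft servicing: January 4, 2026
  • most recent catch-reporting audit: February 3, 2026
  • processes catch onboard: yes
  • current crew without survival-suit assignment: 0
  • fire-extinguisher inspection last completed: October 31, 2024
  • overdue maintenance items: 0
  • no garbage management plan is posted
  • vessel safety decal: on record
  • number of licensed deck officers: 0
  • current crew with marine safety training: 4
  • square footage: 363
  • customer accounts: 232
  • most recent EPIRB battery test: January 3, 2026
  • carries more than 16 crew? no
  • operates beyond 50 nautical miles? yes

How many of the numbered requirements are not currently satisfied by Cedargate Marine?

1. stability assessment 440 days ago vs limit 365 → not met
2. life-raft servicing 49 days ago vs limit 45 → not met
3. vessel safety decal present → met
4. condition 'processes catch onboard' holds; overdue maintenance items 0 ≤ 0 → met
5. EPIRB battery test 50 days ago vs limit 45 → not met
6. crew without survival-suit assignment 0 ≤ 1 → met
7. fire-extinguisher inspection 479 days ago vs limit 365 → not met
8. condition 'carries more than 16 crew' does not hold → requirement n/a → met
9. condition 'operates beyond 50 nautical miles' holds; garbage management plan absent → not met
10. licensed deck officers 0 < 3 → not met
11. crew with marine safety training 4 < 6 → not met
12. catch-reporting audit 19 days ago vs limit 30 → met
Not met: 7 of 12

7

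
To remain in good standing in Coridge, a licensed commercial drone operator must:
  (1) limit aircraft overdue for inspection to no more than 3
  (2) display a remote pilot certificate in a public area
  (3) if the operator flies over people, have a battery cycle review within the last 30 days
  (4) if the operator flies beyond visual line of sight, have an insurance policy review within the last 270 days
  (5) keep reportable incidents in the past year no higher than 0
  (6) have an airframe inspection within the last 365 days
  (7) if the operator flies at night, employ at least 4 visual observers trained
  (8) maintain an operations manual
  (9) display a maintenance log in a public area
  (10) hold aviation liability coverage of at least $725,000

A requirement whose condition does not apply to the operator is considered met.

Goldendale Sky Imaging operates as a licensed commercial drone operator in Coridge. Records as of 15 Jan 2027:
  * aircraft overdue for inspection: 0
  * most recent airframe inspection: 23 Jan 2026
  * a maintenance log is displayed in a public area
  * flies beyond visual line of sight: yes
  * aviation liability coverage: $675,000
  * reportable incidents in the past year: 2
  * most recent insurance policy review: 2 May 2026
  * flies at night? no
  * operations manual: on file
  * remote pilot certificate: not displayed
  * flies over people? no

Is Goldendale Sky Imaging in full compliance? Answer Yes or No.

No

1. aircraft overdue for inspection 0 ≤ 3 → met
2. remote pilot certificate absent → not met
3. condition 'flies over people' does not hold → requirement n/a → met
4. condition 'flies beyond visual line of sight' holds; insurance policy review 258 days ago vs limit 270 → met
5. reportable incidents in the past year 2 > 0 → not met
6. airframe inspection 357 days ago vs limit 365 → met
7. condition 'flies at night' does not hold → requirement n/a → met
8. operations manual present → met
9. maintenance log present → met
10. aviation liability coverage $675,000 < $725,000 → not met
Not met: 2, 5, 10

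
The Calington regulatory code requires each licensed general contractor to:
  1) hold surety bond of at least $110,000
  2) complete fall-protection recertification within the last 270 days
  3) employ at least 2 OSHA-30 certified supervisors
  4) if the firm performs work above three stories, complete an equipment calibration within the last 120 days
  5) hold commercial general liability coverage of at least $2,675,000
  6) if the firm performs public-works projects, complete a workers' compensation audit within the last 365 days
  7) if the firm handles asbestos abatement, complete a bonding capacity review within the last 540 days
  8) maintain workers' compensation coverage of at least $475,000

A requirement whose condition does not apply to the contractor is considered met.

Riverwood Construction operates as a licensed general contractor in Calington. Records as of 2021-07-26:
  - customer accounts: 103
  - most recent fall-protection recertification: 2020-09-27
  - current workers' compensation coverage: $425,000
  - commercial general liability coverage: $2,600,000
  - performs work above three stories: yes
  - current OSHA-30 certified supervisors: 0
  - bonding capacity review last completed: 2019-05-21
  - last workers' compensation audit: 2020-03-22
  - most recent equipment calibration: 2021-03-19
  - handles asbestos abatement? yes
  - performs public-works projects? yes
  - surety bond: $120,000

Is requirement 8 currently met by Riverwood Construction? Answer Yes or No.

8. workers' compensation coverage $425,000 < $475,000 → not met

No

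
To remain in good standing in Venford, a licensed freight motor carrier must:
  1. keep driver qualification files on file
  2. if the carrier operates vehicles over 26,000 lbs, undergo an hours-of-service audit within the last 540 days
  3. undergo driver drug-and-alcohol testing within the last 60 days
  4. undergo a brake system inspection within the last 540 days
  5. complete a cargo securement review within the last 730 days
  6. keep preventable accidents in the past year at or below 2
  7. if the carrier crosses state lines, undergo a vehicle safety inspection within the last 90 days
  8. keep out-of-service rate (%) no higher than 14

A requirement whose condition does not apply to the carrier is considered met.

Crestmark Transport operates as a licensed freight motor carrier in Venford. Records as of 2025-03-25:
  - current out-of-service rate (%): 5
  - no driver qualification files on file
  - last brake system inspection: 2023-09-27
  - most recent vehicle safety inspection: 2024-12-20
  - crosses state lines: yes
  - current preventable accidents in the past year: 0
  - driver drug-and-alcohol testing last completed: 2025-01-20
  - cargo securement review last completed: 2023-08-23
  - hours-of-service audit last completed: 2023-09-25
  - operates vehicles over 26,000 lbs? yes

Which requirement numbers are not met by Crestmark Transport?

1, 2, 3, 4, 7

1. driver qualification files absent → not met
2. condition 'operates vehicles over 26,000 lbs' holds; hours-of-service audit 547 days ago vs limit 540 → not met
3. driver drug-and-alcohol testing 64 days ago vs limit 60 → not met
4. brake system inspection 545 days ago vs limit 540 → not met
5. cargo securement review 580 days ago vs limit 730 → met
6. preventable accidents in the past year 0 ≤ 2 → met
7. condition 'crosses state lines' holds; vehicle safety inspection 95 days ago vs limit 90 → not met
8. out-of-service rate (%) 5 ≤ 14 → met
Not met: 1, 2, 3, 4, 7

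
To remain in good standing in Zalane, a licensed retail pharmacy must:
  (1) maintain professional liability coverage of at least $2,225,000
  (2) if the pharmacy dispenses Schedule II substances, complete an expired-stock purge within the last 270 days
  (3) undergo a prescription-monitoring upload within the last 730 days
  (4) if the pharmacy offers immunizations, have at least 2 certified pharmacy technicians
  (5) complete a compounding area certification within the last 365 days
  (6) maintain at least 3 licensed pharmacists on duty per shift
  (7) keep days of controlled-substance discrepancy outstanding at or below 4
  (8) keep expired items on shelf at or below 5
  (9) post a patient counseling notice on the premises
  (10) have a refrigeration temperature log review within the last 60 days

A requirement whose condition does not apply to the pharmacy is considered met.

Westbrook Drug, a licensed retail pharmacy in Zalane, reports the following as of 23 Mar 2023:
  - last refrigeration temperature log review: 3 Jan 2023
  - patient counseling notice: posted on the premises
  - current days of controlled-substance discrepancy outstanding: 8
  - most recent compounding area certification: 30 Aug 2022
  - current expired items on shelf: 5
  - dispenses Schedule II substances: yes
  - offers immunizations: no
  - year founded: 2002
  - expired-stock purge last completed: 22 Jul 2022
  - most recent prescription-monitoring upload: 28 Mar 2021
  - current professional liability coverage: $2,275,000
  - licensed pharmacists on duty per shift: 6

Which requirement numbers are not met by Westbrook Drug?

1. professional liability coverage $2,275,000 ≥ $2,225,000 → met
2. condition 'dispenses Schedule II substances' holds; expired-stock purge 244 days ago vs limit 270 → met
3. prescription-monitoring upload 725 days ago vs limit 730 → met
4. condition 'offers immunizations' does not hold → requirement n/a → met
5. compounding area certification 205 days ago vs limit 365 → met
6. licensed pharmacists on duty per shift 6 ≥ 3 → met
7. days of controlled-substance discrepancy outstanding 8 > 4 → not met
8. expired items on shelf 5 ≤ 5 → met
9. patient counseling notice present → met
10. refrigeration temperature log review 79 days ago vs limit 60 → not met
Not met: 7, 10

7, 10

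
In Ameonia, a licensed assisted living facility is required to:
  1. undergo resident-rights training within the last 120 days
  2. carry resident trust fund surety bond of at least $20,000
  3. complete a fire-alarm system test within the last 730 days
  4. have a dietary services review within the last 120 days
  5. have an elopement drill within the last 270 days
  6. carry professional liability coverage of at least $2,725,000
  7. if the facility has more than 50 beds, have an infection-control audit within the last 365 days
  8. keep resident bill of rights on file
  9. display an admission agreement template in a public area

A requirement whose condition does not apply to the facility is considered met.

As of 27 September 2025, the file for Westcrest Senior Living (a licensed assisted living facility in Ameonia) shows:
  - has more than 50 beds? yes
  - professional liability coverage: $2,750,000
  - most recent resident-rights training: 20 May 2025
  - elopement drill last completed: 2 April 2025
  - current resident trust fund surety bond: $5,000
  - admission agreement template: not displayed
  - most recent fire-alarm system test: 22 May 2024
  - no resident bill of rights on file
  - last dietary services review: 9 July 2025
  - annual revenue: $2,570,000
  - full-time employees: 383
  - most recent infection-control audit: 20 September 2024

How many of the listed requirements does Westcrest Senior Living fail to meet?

1. resident-rights training 130 days ago vs limit 120 → not met
2. resident trust fund surety bond $5,000 < $20,000 → not met
3. fire-alarm system test 493 days ago vs limit 730 → met
4. dietary services review 80 days ago vs limit 120 → met
5. elopement drill 178 days ago vs limit 270 → met
6. professional liability coverage $2,750,000 ≥ $2,725,000 → met
7. condition 'has more than 50 beds' holds; infection-control audit 372 days ago vs limit 365 → not met
8. resident bill of rights absent → not met
9. admission agreement template absent → not met
Not met: 5 of 9

5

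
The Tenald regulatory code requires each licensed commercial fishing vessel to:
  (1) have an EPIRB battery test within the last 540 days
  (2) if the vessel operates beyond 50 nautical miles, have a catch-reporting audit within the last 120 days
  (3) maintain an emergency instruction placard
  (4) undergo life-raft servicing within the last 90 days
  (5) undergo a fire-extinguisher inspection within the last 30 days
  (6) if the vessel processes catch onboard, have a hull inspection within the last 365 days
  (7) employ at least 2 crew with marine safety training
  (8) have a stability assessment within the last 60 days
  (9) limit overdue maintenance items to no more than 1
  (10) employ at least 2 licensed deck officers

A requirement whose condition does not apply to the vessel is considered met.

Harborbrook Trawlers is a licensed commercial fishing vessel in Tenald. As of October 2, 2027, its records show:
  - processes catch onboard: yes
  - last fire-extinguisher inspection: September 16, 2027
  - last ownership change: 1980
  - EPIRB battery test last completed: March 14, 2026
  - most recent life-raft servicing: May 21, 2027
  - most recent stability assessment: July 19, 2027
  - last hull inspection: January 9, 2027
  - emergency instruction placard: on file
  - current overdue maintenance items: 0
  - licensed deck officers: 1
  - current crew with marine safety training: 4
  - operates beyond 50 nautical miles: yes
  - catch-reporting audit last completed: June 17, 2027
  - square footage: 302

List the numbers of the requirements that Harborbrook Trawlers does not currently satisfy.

1. EPIRB battery test 567 days ago vs limit 540 → not met
2. condition 'operates beyond 50 nautical miles' holds; catch-reporting audit 107 days ago vs limit 120 → met
3. emergency instruction placard present → met
4. life-raft servicing 134 days ago vs limit 90 → not met
5. fire-extinguisher inspection 16 days ago vs limit 30 → met
6. condition 'processes catch onboard' holds; hull inspection 266 days ago vs limit 365 → met
7. crew with marine safety training 4 ≥ 2 → met
8. stability assessment 75 days ago vs limit 60 → not met
9. overdue maintenance items 0 ≤ 1 → met
10. licensed deck officers 1 < 2 → not met
Not met: 1, 4, 8, 10

1, 4, 8, 10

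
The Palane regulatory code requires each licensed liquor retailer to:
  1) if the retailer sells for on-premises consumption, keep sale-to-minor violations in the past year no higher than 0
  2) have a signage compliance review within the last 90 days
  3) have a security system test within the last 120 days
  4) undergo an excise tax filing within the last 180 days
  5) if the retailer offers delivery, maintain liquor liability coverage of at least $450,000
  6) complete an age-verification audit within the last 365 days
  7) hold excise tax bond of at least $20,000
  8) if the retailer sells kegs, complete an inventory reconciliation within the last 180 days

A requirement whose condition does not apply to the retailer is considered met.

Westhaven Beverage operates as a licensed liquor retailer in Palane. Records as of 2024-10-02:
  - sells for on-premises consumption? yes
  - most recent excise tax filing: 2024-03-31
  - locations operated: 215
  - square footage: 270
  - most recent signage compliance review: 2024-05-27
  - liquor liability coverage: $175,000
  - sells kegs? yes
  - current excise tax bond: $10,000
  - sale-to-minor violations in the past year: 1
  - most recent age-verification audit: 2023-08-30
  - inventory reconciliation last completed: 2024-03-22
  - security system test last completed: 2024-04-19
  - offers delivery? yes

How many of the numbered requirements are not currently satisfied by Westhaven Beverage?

8

1. condition 'sells for on-premises consumption' holds; sale-to-minor violations in the past year 1 > 0 → not met
2. signage compliance review 128 days ago vs limit 90 → not met
3. security system test 166 days ago vs limit 120 → not met
4. excise tax filing 185 days ago vs limit 180 → not met
5. condition 'offers delivery' holds; liquor liability coverage $175,000 < $450,000 → not met
6. age-verification audit 399 days ago vs limit 365 → not met
7. excise tax bond $10,000 < $20,000 → not met
8. condition 'sells kegs' holds; inventory reconciliation 194 days ago vs limit 180 → not met
Not met: 8 of 8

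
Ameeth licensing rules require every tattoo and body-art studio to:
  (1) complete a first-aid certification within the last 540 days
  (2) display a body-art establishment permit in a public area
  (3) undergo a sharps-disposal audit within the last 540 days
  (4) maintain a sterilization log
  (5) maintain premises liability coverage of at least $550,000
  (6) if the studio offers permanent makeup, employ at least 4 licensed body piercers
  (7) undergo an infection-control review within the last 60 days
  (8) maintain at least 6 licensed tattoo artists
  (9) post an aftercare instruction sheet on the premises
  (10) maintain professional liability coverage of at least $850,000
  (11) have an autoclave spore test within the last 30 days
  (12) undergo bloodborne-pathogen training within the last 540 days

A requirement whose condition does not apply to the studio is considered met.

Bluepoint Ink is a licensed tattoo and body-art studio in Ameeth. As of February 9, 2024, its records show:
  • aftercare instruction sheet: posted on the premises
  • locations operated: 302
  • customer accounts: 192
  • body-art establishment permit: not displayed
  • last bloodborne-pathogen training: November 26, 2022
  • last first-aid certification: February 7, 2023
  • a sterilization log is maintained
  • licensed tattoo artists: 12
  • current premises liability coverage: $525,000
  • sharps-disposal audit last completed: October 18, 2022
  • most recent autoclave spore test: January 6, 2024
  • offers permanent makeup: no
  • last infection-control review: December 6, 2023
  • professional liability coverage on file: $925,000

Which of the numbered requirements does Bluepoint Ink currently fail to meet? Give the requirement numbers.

1. first-aid certification 367 days ago vs limit 540 → met
2. body-art establishment permit absent → not met
3. sharps-disposal audit 479 days ago vs limit 540 → met
4. sterilization log present → met
5. premises liability coverage $525,000 < $550,000 → not met
6. condition 'offers permanent makeup' does not hold → requirement n/a → met
7. infection-control review 65 days ago vs limit 60 → not met
8. licensed tattoo artists 12 ≥ 6 → met
9. aftercare instruction sheet present → met
10. professional liability coverage $925,000 ≥ $850,000 → met
11. autoclave spore test 34 days ago vs limit 30 → not met
12. bloodborne-pathogen training 440 days ago vs limit 540 → met
Not met: 2, 5, 7, 11

2, 5, 7, 11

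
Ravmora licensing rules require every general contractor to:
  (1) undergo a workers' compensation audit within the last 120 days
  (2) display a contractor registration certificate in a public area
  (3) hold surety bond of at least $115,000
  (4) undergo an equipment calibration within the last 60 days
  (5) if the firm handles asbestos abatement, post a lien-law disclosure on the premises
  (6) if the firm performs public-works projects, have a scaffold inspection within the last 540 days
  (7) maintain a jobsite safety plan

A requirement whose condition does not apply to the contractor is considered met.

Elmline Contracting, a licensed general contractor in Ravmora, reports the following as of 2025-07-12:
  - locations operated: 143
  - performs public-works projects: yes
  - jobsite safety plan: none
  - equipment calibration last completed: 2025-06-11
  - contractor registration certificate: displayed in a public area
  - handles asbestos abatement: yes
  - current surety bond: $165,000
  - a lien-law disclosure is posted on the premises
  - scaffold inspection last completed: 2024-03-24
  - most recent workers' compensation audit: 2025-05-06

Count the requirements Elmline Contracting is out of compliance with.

1

1. workers' compensation audit 67 days ago vs limit 120 → met
2. contractor registration certificate present → met
3. surety bond $165,000 ≥ $115,000 → met
4. equipment calibration 31 days ago vs limit 60 → met
5. condition 'handles asbestos abatement' holds; lien-law disclosure present → met
6. condition 'performs public-works projects' holds; scaffold inspection 475 days ago vs limit 540 → met
7. jobsite safety plan absent → not met
Not met: 1 of 7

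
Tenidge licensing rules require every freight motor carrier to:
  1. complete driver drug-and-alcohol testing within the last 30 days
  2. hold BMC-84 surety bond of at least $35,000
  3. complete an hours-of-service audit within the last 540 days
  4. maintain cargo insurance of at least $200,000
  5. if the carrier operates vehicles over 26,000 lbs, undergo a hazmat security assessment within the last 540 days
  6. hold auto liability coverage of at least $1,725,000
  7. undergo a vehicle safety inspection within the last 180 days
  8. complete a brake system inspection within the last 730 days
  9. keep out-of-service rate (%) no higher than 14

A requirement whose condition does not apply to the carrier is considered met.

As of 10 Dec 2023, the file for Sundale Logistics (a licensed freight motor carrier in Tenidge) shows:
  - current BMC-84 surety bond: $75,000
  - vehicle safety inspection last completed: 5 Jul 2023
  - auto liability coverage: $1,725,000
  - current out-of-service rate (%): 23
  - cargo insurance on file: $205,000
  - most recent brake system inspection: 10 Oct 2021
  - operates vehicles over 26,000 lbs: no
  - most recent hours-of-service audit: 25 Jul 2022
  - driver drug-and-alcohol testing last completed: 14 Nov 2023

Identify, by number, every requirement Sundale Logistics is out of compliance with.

8, 9

1. driver drug-and-alcohol testing 26 days ago vs limit 30 → met
2. BMC-84 surety bond $75,000 ≥ $35,000 → met
3. hours-of-service audit 503 days ago vs limit 540 → met
4. cargo insurance $205,000 ≥ $200,000 → met
5. condition 'operates vehicles over 26,000 lbs' does not hold → requirement n/a → met
6. auto liability coverage $1,725,000 ≥ $1,725,000 → met
7. vehicle safety inspection 158 days ago vs limit 180 → met
8. brake system inspection 791 days ago vs limit 730 → not met
9. out-of-service rate (%) 23 > 14 → not met
Not met: 8, 9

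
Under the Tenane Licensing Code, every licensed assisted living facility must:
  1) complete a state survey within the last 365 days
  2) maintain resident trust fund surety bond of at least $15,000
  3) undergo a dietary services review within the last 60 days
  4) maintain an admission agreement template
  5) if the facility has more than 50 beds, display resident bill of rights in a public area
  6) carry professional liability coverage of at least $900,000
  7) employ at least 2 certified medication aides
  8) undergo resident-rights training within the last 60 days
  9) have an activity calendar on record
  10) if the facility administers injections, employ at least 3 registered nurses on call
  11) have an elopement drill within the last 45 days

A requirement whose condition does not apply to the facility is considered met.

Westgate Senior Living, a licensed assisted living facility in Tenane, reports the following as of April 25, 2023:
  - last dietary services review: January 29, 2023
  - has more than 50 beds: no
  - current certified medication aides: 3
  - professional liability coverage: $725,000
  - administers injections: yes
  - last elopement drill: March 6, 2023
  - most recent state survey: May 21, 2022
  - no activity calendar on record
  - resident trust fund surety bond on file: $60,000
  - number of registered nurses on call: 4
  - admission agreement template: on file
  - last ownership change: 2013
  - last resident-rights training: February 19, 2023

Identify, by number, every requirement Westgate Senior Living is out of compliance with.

1. state survey 339 days ago vs limit 365 → met
2. resident trust fund surety bond $60,000 ≥ $15,000 → met
3. dietary services review 86 days ago vs limit 60 → not met
4. admission agreement template present → met
5. condition 'has more than 50 beds' does not hold → requirement n/a → met
6. professional liability coverage $725,000 < $900,000 → not met
7. certified medication aides 3 ≥ 2 → met
8. resident-rights training 65 days ago vs limit 60 → not met
9. activity calendar absent → not met
10. condition 'administers injections' holds; registered nurses on call 4 ≥ 3 → met
11. elopement drill 50 days ago vs limit 45 → not met
Not met: 3, 6, 8, 9, 11

3, 6, 8, 9, 11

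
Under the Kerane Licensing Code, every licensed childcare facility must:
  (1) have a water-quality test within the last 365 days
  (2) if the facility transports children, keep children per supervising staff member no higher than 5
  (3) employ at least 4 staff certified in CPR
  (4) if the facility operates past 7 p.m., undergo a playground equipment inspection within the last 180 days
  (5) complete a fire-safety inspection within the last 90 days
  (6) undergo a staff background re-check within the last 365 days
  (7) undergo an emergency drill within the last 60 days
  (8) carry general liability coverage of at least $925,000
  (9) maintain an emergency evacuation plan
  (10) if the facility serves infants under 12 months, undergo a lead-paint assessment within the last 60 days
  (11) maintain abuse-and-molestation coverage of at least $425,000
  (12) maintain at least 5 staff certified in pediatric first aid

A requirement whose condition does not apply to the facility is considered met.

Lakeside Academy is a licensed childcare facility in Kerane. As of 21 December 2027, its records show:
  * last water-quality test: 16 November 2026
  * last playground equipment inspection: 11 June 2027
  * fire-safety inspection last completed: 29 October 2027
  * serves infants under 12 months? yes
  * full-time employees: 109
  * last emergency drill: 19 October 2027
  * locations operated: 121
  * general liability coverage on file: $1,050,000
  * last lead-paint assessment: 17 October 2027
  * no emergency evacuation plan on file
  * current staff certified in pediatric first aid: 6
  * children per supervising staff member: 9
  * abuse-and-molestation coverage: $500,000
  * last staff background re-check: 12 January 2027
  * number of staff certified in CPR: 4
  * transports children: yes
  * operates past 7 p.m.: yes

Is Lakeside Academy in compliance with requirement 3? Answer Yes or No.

Yes

3. staff certified in CPR 4 ≥ 4 → met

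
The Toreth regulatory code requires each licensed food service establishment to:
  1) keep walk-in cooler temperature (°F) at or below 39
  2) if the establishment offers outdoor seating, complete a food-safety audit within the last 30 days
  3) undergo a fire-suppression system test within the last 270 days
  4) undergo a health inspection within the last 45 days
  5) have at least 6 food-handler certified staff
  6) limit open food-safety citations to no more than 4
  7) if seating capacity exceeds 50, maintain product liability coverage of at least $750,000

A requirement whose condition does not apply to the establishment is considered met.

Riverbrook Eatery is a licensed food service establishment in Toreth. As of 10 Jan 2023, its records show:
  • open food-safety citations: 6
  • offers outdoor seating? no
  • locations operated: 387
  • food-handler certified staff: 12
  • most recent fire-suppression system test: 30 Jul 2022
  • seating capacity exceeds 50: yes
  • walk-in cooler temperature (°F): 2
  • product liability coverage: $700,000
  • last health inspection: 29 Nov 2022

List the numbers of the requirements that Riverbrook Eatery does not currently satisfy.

1. walk-in cooler temperature (°F) 2 ≤ 39 → met
2. condition 'offers outdoor seating' does not hold → requirement n/a → met
3. fire-suppression system test 164 days ago vs limit 270 → met
4. health inspection 42 days ago vs limit 45 → met
5. food-handler certified staff 12 ≥ 6 → met
6. open food-safety citations 6 > 4 → not met
7. condition 'seating capacity exceeds 50' holds; product liability coverage $700,000 < $750,000 → not met
Not met: 6, 7

6, 7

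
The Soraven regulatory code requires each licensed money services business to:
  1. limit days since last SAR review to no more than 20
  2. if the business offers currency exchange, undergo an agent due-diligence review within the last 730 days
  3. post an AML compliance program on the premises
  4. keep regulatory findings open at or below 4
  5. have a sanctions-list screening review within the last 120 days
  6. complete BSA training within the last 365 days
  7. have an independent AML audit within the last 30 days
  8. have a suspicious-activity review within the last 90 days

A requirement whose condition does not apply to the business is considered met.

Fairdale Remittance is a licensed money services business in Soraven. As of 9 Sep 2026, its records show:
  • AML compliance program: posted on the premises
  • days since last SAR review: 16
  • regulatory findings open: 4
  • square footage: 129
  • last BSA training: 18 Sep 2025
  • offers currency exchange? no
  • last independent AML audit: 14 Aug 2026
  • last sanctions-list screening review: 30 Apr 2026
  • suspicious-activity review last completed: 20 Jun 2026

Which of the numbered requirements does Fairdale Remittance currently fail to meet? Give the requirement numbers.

5

1. days since last SAR review 16 ≤ 20 → met
2. condition 'offers currency exchange' does not hold → requirement n/a → met
3. AML compliance program present → met
4. regulatory findings open 4 ≤ 4 → met
5. sanctions-list screening review 132 days ago vs limit 120 → not met
6. BSA training 356 days ago vs limit 365 → met
7. independent AML audit 26 days ago vs limit 30 → met
8. suspicious-activity review 81 days ago vs limit 90 → met
Not met: 5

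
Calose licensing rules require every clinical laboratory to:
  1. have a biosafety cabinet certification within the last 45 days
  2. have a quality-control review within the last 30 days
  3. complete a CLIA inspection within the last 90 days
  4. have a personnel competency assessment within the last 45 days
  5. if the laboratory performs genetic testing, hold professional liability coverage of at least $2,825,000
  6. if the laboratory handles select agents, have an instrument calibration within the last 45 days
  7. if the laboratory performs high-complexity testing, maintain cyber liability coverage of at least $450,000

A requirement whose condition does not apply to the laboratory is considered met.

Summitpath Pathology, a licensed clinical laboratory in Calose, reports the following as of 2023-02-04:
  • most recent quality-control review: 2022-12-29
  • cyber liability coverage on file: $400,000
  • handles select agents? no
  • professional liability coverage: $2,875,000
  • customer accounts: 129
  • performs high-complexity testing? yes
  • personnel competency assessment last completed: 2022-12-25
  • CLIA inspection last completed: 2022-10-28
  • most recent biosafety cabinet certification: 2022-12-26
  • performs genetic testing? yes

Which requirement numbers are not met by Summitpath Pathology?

2, 3, 7

1. biosafety cabinet certification 40 days ago vs limit 45 → met
2. quality-control review 37 days ago vs limit 30 → not met
3. CLIA inspection 99 days ago vs limit 90 → not met
4. personnel competency assessment 41 days ago vs limit 45 → met
5. condition 'performs genetic testing' holds; professional liability coverage $2,875,000 ≥ $2,825,000 → met
6. condition 'handles select agents' does not hold → requirement n/a → met
7. condition 'performs high-complexity testing' holds; cyber liability coverage $400,000 < $450,000 → not met
Not met: 2, 3, 7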